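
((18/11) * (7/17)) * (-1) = -126/187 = -0.67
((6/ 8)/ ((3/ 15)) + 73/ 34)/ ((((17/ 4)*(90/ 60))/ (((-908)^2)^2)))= 545152191611392/ 867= 628779921120.41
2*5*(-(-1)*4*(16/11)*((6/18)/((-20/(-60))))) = 640/11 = 58.18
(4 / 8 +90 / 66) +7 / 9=523 / 198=2.64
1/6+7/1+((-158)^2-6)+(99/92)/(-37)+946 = 264604537/10212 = 25911.14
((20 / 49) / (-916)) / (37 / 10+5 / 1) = -50 / 976227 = -0.00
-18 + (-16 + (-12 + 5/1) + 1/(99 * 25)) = -101474/2475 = -41.00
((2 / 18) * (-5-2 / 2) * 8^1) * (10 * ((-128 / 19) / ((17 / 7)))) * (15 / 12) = 179200 / 969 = 184.93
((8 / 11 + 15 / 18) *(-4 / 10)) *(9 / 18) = -103 / 330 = -0.31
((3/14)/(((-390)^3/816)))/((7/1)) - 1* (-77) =3108480358/40369875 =77.00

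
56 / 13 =4.31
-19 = -19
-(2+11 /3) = -5.67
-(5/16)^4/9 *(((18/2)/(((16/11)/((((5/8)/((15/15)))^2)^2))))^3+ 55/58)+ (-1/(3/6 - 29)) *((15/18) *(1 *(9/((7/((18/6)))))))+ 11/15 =2702942619064651564634921/3201709135153398326231040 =0.84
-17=-17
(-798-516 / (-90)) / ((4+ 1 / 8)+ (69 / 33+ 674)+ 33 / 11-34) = -1.22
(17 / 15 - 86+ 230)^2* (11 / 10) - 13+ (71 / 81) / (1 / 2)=468965821 / 20250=23158.81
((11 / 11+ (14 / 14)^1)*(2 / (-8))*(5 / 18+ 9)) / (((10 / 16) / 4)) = -1336 / 45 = -29.69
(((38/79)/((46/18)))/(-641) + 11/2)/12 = 12810983/27952728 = 0.46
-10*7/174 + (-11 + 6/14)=-6683/609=-10.97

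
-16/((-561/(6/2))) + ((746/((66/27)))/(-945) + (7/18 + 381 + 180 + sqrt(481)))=sqrt(481) + 66109259/117810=583.08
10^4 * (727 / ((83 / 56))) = 407120000 / 83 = 4905060.24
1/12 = 0.08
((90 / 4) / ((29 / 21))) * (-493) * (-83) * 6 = 4000185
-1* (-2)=2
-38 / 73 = -0.52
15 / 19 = 0.79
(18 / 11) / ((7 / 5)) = 90 / 77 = 1.17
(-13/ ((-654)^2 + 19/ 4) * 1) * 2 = -0.00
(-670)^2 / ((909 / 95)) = 42645500 / 909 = 46914.74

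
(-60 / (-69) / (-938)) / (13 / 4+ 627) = -0.00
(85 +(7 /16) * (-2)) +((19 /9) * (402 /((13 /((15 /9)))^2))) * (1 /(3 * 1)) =9721897 /109512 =88.77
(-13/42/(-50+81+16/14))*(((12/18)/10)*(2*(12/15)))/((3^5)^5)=-52/42893985853051875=-0.00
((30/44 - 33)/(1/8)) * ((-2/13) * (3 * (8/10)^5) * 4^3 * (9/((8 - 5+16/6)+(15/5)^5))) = 90.57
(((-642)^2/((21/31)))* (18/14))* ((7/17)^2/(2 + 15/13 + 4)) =5358132/289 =18540.25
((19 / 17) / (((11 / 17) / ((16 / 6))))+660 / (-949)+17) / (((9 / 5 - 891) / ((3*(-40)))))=65485700 / 23205897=2.82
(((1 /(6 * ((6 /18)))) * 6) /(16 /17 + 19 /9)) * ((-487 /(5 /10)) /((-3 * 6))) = 24837 /467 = 53.18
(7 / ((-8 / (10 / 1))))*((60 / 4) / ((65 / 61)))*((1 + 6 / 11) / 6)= -36295 / 1144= -31.73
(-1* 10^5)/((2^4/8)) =-50000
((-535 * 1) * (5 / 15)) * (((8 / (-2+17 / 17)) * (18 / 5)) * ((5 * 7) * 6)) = 1078560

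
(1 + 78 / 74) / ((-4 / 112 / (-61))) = 129808 / 37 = 3508.32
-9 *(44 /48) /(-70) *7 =33 /40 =0.82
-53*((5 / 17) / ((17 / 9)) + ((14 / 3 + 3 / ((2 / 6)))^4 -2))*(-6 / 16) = 10819973267 / 15606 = 693321.37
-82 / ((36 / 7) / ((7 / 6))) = -2009 / 108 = -18.60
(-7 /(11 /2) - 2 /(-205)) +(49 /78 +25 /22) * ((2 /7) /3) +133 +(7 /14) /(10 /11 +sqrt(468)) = 363 * sqrt(13) /56528 +13770585183829 /104398454160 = 131.93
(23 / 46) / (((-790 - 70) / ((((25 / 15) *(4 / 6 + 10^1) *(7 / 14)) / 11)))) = -2 / 4257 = -0.00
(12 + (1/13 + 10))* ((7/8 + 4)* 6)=2583/4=645.75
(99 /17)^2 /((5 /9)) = 88209 /1445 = 61.04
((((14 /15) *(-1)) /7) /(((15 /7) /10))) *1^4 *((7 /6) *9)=-98 /15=-6.53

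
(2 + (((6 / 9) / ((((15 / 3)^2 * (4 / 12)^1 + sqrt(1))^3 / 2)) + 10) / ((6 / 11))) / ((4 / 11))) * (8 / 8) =52.42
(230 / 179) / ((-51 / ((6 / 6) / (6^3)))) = -115 / 985932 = -0.00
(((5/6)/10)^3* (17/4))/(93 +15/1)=0.00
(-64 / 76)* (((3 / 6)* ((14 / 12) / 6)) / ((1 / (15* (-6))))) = 140 / 19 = 7.37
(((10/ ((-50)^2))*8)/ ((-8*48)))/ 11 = -1/ 132000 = -0.00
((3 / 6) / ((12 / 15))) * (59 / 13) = 295 / 104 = 2.84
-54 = -54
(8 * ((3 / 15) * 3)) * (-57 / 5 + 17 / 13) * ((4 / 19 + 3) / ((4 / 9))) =-2160864 / 6175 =-349.94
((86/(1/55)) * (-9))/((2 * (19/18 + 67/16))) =-613008/151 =-4059.66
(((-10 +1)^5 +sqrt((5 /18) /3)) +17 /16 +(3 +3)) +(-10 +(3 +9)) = -944639 /16 +sqrt(30) /18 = -59039.63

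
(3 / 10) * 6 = 9 / 5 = 1.80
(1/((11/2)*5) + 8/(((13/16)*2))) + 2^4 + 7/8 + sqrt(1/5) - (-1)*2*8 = sqrt(5)/5 + 216413/5720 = 38.28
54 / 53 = 1.02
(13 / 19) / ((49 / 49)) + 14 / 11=409 / 209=1.96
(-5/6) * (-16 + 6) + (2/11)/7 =1931/231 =8.36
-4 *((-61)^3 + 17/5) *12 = 54474624/5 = 10894924.80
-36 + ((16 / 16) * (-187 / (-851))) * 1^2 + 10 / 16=-239337 / 6808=-35.16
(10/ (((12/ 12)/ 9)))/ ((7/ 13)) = 1170/ 7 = 167.14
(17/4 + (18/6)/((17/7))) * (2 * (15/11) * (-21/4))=-78.54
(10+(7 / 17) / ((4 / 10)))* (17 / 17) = 375 / 34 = 11.03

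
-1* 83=-83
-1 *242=-242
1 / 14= 0.07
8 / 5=1.60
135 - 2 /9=1213 /9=134.78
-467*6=-2802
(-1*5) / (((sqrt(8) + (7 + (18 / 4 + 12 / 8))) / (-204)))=13260 / 161 - 2040*sqrt(2) / 161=64.44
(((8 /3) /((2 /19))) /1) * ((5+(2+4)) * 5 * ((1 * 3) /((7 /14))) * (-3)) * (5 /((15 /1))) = -8360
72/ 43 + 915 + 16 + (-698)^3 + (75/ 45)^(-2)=-365572518388/ 1075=-340067458.97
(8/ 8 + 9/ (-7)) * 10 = -20/ 7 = -2.86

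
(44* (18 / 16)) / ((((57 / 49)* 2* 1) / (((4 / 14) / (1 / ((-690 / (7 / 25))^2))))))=4909781250 / 133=36915648.50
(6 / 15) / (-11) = -2 / 55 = -0.04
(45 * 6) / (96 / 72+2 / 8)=3240 / 19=170.53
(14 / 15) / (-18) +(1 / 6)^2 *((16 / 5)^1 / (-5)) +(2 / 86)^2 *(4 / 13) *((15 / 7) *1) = -7867673 / 113574825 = -0.07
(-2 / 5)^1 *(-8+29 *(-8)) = 96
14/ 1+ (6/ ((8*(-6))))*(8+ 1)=103/ 8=12.88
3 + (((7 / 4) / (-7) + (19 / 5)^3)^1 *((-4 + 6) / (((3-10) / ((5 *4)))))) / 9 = -49897 / 1575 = -31.68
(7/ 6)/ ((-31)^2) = 7/ 5766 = 0.00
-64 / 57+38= 2102 / 57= 36.88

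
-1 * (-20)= 20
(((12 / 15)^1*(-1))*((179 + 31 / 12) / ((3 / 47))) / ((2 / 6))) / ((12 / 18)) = -10241.30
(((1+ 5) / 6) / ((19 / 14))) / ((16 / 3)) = 21 / 152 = 0.14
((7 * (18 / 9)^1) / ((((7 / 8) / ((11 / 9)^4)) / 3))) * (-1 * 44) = -10307264 / 2187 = -4712.97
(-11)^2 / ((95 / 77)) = 9317 / 95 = 98.07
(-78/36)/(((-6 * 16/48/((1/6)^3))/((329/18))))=4277/46656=0.09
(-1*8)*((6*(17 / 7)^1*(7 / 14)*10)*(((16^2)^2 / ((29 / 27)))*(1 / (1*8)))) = -902430720 / 203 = -4445471.53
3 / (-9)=-1 / 3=-0.33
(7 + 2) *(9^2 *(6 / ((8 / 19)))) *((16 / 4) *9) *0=0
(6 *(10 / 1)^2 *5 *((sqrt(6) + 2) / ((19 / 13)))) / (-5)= -7800 *sqrt(6) / 19 -15600 / 19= -1826.63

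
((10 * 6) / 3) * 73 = 1460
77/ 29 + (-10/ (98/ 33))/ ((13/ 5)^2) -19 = -16.84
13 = 13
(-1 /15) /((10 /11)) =-11 /150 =-0.07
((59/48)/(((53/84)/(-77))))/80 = -31801/16960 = -1.88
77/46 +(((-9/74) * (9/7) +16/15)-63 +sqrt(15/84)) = -5398453/89355 +sqrt(35)/14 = -59.99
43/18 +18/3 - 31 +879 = 15415/18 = 856.39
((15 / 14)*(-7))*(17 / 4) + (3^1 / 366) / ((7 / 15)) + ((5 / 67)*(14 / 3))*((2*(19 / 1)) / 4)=-19602185 / 686616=-28.55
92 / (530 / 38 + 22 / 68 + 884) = 59432 / 580283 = 0.10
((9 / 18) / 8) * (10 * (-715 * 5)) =-17875 / 8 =-2234.38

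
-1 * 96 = -96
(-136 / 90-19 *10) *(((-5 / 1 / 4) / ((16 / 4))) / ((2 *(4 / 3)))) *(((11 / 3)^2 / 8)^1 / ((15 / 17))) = 8863613 / 207360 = 42.75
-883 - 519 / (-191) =-168134 / 191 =-880.28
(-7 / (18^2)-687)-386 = -347659 / 324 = -1073.02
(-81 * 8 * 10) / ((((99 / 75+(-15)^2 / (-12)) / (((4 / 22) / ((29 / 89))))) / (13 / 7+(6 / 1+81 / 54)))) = 2518344000 / 1297373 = 1941.11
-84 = -84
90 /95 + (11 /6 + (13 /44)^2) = 316489 /110352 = 2.87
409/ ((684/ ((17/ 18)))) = 6953/ 12312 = 0.56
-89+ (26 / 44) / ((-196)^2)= -75218515 / 845152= -89.00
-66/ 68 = -33/ 34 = -0.97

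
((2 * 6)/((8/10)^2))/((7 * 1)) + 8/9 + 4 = 1907/252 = 7.57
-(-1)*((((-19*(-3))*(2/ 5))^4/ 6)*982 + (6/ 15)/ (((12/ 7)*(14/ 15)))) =110570592433/ 2500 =44228236.97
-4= -4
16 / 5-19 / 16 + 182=14721 / 80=184.01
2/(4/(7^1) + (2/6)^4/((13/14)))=7371/2155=3.42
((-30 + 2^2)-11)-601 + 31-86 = -693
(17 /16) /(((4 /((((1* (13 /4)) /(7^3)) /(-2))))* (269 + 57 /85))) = -0.00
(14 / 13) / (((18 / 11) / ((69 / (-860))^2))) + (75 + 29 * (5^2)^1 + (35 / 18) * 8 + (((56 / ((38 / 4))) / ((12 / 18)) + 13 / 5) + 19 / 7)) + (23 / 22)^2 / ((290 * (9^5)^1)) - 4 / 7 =219693986115388793479 / 264964573337864400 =829.14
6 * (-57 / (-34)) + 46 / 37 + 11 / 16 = 120663 / 10064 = 11.99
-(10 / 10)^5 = -1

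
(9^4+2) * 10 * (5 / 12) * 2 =164075 / 3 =54691.67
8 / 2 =4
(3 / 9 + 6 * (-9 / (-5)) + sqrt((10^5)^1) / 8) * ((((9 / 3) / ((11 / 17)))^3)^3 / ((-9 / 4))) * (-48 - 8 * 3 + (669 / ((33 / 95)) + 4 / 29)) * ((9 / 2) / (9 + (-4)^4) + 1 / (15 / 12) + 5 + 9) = -6022906271352255773852235 * sqrt(10) / 39865821611737 - 134110046308776895231109766 / 996645540293425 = -612316586405.17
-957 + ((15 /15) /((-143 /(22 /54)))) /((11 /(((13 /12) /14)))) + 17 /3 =-47467729 /49896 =-951.33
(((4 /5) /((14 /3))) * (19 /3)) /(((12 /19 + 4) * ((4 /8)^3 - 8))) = -722 /24255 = -0.03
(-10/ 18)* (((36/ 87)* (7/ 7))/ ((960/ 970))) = -0.23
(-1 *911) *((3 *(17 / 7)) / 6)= -15487 / 14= -1106.21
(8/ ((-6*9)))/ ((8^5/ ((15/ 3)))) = -5/ 221184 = -0.00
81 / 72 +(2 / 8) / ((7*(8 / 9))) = 261 / 224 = 1.17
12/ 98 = 6/ 49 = 0.12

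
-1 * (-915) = 915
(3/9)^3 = 1/27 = 0.04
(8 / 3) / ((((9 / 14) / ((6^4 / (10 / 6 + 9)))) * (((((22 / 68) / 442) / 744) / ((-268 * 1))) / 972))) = -1467931254386688 / 11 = -133448295853335.27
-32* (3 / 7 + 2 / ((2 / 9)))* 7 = -2112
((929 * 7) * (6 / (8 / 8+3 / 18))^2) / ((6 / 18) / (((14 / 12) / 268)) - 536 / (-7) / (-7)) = 175581 / 67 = 2620.61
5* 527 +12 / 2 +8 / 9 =23777 / 9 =2641.89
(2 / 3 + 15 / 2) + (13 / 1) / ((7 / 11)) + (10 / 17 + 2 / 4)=10597 / 357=29.68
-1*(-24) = 24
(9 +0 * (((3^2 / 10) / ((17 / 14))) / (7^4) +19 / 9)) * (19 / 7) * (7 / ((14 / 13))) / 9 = 247 / 14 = 17.64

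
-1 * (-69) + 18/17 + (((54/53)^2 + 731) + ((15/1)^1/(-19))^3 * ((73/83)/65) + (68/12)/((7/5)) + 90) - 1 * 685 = 1566997674824149/7421679621993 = 211.14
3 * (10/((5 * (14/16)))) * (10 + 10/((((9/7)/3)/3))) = 3840/7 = 548.57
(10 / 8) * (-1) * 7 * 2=-35 / 2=-17.50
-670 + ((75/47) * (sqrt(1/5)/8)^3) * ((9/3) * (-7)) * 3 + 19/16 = -10701/16- 189 * sqrt(5)/24064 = -668.83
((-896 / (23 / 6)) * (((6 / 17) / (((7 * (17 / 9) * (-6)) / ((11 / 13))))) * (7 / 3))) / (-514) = -88704 / 22207627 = -0.00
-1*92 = -92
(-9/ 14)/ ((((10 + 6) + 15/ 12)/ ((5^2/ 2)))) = -75/ 161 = -0.47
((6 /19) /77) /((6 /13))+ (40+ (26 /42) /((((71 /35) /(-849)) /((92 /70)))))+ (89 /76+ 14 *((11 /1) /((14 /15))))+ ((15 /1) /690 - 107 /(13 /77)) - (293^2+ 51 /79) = -850095494828519 /9814336532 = -86617.72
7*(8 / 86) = 28 / 43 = 0.65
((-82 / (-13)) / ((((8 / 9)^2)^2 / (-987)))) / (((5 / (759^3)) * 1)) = -116090417972224773 / 133120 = -872073452315.39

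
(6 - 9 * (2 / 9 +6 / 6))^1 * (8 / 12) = -3.33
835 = 835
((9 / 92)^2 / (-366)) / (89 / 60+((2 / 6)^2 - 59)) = 1215 / 2667484616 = 0.00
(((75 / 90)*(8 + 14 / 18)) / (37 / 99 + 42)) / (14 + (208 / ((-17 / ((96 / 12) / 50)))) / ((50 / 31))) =9233125 / 683889036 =0.01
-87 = -87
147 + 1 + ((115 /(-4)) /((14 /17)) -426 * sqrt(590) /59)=6333 /56 -426 * sqrt(590) /59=-62.29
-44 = -44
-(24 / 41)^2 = -576 / 1681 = -0.34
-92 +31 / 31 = -91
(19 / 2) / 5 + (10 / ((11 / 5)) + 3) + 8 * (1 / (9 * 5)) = 9527 / 990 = 9.62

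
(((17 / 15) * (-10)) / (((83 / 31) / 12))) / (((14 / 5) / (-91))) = 137020 / 83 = 1650.84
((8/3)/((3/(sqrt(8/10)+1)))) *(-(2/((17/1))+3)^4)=-159.09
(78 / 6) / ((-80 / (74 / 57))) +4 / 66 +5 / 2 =19643 / 8360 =2.35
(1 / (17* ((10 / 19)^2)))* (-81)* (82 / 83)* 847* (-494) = 250816695129 / 35275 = 7110324.45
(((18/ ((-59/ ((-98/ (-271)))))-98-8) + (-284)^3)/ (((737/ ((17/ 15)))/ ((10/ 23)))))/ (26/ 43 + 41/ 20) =-3569722429422320/ 618760437537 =-5769.15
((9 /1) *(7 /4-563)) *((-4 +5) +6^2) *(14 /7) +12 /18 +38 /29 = -65039551 /174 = -373790.52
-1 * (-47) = 47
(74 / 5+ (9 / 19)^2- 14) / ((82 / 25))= 9245 / 29602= 0.31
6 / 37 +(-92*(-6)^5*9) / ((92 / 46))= 119112774 / 37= 3219264.16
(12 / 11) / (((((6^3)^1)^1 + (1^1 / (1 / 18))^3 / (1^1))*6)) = 1 / 33264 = 0.00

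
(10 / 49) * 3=30 / 49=0.61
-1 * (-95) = 95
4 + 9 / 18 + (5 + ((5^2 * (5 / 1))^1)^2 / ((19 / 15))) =469111 / 38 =12345.03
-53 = -53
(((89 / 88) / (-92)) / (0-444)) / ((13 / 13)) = 89 / 3594624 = 0.00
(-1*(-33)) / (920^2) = 33 / 846400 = 0.00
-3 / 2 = -1.50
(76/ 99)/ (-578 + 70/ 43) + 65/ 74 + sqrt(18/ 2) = 87993245/ 22695948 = 3.88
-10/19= -0.53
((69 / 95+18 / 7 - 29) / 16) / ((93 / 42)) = -4273 / 5890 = -0.73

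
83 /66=1.26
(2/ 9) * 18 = 4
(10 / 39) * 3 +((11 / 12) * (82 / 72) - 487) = -2724809 / 5616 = -485.19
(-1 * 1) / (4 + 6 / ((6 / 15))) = -1 / 19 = -0.05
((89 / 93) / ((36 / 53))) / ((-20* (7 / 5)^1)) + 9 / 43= 640865 / 4030992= 0.16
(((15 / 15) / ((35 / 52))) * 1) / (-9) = -52 / 315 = -0.17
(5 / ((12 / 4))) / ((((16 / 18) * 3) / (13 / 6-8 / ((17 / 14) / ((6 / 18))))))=-5 / 272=-0.02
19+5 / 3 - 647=-1879 / 3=-626.33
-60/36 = -5/3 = -1.67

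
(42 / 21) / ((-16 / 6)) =-3 / 4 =-0.75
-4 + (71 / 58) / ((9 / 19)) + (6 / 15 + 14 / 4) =3242 / 1305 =2.48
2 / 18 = 1 / 9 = 0.11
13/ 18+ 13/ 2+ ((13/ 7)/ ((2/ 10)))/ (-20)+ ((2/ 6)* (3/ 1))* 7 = 3467/ 252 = 13.76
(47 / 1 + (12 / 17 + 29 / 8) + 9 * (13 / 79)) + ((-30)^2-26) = 9957667 / 10744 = 926.81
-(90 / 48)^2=-225 / 64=-3.52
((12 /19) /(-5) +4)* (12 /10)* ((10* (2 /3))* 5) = 2944 /19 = 154.95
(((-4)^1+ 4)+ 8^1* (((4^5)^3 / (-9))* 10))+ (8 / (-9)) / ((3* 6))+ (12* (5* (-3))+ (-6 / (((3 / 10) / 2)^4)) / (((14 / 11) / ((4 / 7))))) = -37881633385336 / 3969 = -9544377270.18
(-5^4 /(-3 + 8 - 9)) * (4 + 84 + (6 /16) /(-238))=104718125 /7616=13749.75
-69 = -69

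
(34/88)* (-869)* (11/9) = -14773/36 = -410.36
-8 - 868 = -876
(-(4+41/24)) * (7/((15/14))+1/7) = -96037/2520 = -38.11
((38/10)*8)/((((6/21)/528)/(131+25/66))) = 36903776/5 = 7380755.20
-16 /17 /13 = -16 /221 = -0.07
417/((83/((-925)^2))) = 356795625/83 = 4298742.47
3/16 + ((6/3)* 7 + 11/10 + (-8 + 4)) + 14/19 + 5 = 25877/1520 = 17.02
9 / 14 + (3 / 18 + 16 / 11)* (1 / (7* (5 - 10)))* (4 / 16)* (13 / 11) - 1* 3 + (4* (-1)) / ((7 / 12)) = -937931 / 101640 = -9.23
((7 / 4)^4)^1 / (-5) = -2401 / 1280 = -1.88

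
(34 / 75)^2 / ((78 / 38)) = 21964 / 219375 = 0.10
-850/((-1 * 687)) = 850/687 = 1.24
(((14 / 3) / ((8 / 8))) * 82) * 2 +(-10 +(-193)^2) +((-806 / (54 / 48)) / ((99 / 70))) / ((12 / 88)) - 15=8328688 / 243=34274.44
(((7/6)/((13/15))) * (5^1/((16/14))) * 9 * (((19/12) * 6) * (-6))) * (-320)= 12568500/13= 966807.69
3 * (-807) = -2421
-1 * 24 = -24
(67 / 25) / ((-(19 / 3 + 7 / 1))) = -201 / 1000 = -0.20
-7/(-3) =7/3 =2.33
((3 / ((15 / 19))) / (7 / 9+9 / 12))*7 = 4788 / 275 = 17.41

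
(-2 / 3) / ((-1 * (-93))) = -2 / 279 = -0.01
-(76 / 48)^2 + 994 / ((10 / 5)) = 71207 / 144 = 494.49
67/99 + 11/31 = 3166/3069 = 1.03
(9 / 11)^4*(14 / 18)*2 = 0.70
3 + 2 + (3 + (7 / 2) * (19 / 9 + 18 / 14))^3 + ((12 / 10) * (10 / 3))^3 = 2456405 / 729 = 3369.55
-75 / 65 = -15 / 13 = -1.15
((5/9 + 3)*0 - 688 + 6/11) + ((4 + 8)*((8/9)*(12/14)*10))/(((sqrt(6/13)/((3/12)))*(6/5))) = -7562/11 + 200*sqrt(78)/63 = -659.42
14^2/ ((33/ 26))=5096/ 33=154.42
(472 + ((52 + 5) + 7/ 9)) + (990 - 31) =13399/ 9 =1488.78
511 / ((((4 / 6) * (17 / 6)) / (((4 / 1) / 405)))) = 2044 / 765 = 2.67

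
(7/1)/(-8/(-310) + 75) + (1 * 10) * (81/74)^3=31120470965/2356174948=13.21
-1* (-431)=431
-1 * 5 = -5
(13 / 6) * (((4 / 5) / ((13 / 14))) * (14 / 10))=196 / 75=2.61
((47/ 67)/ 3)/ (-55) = -47/ 11055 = -0.00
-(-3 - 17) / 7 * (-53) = -1060 / 7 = -151.43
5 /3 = 1.67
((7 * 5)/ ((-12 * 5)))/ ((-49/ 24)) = 2/ 7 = 0.29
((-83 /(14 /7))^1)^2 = 6889 /4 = 1722.25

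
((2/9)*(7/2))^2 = 49/81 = 0.60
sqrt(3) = 1.73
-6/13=-0.46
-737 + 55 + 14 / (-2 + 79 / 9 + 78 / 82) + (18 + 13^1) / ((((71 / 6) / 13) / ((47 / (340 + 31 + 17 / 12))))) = -305819137399 / 452468374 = -675.89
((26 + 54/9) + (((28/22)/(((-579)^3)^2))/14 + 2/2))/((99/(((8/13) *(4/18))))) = 218825530526817841984/4800485075932066408173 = 0.05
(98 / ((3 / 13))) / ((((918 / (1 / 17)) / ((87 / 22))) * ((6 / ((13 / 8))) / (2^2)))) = 240149 / 2059992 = 0.12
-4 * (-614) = 2456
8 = 8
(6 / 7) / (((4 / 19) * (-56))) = -57 / 784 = -0.07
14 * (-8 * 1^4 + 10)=28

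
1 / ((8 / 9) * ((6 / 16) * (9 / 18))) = 6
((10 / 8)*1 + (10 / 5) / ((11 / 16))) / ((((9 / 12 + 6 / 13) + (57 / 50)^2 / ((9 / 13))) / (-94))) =-69883125 / 552112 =-126.57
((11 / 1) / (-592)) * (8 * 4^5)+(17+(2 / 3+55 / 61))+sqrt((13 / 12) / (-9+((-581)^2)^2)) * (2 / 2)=-904930 / 6771+sqrt(6573890118) / 26295560472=-133.65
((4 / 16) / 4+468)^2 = 56085121 / 256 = 219082.50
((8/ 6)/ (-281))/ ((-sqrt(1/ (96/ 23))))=16 * sqrt(138)/ 19389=0.01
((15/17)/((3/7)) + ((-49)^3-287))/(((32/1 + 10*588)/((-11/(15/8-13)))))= -22053647/1118107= -19.72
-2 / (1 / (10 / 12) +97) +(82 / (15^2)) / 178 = -180119 / 9832275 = -0.02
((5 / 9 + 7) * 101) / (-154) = -3434 / 693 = -4.96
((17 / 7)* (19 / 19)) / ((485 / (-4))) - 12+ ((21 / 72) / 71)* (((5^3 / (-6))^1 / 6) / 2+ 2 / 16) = -12.03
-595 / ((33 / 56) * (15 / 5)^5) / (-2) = 16660 / 8019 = 2.08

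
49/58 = 0.84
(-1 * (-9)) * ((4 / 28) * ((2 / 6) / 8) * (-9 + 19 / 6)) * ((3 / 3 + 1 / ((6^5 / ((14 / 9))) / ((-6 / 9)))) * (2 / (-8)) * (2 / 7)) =262405 / 11757312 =0.02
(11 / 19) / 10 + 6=1151 / 190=6.06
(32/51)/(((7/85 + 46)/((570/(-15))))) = -6080/11751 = -0.52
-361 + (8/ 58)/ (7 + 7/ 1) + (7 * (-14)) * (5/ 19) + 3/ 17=-25349182/ 65569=-386.60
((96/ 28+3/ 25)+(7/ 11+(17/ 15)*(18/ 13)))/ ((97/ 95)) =5.64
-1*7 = -7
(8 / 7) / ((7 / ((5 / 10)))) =4 / 49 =0.08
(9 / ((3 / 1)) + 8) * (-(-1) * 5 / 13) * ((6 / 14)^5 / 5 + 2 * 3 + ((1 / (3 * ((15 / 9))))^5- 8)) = -1153625748 / 136556875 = -8.45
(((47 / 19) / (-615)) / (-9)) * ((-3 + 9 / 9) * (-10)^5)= 1880000 / 21033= 89.38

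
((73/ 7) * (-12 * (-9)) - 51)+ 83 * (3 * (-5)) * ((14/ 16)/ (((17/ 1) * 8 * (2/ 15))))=15463677/ 15232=1015.21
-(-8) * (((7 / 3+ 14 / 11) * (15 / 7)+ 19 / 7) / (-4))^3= -64964808 / 456533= -142.30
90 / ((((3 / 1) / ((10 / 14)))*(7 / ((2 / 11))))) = 300 / 539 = 0.56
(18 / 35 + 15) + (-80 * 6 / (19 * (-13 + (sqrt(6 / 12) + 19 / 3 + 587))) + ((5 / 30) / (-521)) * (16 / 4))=4320 * sqrt(2) / 115180907 + 97472714489173 / 6300971517435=15.47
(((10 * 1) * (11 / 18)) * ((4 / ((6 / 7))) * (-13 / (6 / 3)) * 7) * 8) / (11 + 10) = -40040 / 81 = -494.32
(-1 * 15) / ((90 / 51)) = -17 / 2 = -8.50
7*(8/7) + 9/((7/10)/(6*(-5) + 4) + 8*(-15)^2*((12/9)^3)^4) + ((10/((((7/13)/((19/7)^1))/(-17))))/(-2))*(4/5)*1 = 14995072673634856/42748326114193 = 350.78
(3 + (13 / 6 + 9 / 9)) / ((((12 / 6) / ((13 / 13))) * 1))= 37 / 12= 3.08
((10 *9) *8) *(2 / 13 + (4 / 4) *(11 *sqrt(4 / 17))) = 1440 / 13 + 15840 *sqrt(17) / 17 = 3952.53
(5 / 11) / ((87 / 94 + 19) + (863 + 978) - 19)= 470 / 1904551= 0.00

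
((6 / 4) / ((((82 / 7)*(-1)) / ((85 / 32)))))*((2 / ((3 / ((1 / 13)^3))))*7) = -0.00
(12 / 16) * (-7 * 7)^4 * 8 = 34588806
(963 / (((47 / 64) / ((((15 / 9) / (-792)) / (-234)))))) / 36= 535 / 1633203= 0.00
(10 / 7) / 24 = 5 / 84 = 0.06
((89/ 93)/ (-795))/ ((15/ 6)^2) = -356/ 1848375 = -0.00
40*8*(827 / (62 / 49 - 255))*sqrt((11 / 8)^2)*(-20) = 356602400 / 12433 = 28681.93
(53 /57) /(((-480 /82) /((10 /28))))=-2173 /38304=-0.06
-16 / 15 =-1.07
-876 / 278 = -438 / 139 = -3.15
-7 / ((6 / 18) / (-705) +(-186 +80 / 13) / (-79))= -15204735 / 4943843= -3.08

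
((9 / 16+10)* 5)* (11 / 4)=9295 / 64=145.23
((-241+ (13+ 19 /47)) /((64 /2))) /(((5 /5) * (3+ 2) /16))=-10697 /470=-22.76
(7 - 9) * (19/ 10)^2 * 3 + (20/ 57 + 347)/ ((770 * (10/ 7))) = -1338283/ 62700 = -21.34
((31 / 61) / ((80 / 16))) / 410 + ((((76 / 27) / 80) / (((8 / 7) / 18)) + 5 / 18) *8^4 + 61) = 3903786169 / 1125450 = 3468.64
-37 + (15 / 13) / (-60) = -1925 / 52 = -37.02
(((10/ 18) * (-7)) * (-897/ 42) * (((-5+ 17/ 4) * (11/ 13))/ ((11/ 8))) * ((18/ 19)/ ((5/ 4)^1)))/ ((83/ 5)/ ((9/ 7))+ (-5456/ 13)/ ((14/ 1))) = 2260440/ 1327891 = 1.70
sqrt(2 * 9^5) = 343.65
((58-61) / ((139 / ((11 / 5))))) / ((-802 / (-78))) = -1287 / 278695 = -0.00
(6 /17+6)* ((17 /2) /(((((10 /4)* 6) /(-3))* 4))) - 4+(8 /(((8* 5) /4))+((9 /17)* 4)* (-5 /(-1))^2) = 7997 /170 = 47.04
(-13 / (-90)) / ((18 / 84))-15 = -1934 / 135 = -14.33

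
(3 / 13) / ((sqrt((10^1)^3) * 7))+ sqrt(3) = 3 * sqrt(10) / 9100+ sqrt(3) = 1.73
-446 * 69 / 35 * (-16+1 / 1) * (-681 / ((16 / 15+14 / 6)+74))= -34928490 / 301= -116041.50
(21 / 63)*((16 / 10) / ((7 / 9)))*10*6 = 288 / 7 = 41.14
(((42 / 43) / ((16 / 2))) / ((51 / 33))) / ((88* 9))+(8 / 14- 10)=-4631567 / 491232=-9.43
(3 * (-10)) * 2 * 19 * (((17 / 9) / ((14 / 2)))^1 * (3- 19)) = 103360 / 21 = 4921.90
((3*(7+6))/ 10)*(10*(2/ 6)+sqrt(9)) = 247/ 10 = 24.70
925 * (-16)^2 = 236800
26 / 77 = 0.34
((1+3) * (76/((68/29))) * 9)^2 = 393466896/289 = 1361477.15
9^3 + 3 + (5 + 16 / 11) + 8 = 8211 / 11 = 746.45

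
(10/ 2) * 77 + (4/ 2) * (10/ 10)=387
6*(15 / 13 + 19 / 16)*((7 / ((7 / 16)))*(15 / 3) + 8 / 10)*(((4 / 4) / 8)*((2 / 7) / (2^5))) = 147561 / 116480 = 1.27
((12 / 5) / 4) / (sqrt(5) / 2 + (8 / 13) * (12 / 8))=-1872 / 1345 + 1014 * sqrt(5) / 1345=0.29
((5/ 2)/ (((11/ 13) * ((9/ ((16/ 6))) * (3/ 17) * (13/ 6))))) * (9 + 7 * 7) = 39440/ 297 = 132.79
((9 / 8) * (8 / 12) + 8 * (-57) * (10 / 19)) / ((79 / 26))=-12441 / 158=-78.74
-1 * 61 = -61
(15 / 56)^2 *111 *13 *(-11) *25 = -89285625 / 3136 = -28471.18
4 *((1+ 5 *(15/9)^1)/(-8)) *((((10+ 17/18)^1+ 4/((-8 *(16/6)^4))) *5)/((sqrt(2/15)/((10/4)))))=-141082025 *sqrt(30)/442368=-1746.82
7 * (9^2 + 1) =574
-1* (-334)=334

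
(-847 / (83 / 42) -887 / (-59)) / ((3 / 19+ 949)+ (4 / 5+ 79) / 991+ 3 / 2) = -381333381050 / 876634187689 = -0.43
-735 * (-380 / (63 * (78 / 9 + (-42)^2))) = 6650 / 2659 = 2.50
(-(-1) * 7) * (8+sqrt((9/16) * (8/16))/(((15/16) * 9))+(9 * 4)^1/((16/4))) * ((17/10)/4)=119 * sqrt(2)/900+2023/40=50.76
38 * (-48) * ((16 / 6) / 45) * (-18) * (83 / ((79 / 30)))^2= 12062914560 / 6241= 1932849.63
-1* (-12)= 12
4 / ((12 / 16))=16 / 3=5.33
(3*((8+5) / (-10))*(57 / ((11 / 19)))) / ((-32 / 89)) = 3759093 / 3520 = 1067.92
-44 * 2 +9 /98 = -8615 /98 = -87.91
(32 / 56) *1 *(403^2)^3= 17135243019935716 / 7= 2447891859990816.57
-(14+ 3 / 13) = -185 / 13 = -14.23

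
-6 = -6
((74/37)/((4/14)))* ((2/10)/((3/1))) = 7/15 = 0.47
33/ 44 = 3/ 4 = 0.75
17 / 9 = 1.89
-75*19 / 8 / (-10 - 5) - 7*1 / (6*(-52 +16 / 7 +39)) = 21571 / 1800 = 11.98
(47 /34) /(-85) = -47 /2890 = -0.02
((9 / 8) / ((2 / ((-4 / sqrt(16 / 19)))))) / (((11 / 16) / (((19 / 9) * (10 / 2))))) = -95 * sqrt(19) / 11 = -37.65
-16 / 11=-1.45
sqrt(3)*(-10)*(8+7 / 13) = -1110*sqrt(3) / 13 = -147.89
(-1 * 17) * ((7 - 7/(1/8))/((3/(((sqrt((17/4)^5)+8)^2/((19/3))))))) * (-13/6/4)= -5361773599/155648 - 3129581 * sqrt(17)/912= -48596.75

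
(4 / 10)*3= 6 / 5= 1.20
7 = 7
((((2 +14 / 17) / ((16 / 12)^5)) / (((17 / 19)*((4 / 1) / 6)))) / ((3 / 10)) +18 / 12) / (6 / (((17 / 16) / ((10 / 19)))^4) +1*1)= 521892990033 / 135466973632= 3.85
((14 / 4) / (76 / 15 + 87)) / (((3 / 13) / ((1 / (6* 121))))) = 455 / 2005212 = 0.00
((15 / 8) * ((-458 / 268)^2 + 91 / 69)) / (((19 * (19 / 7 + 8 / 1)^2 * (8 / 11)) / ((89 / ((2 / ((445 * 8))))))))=896992123643 / 1129935168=793.84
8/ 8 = 1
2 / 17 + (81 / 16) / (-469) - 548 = -69893633 / 127568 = -547.89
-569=-569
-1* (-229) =229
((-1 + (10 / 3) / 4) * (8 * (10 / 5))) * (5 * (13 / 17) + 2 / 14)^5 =-187413115437056 / 71590609797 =-2617.84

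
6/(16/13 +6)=39/47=0.83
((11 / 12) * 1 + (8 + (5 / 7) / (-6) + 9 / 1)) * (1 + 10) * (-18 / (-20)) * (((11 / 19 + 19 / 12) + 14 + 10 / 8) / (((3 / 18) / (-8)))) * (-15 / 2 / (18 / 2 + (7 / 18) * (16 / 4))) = 528821865 / 5054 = 104634.32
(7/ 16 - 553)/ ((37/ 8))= -8841/ 74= -119.47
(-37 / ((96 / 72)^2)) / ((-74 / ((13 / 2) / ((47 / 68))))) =1989 / 752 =2.64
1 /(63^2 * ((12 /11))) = 11 /47628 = 0.00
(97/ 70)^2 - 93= -446291/ 4900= -91.08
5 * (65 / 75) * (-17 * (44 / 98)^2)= -106964 / 7203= -14.85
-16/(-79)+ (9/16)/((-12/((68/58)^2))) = 146803/1063024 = 0.14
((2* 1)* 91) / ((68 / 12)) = 546 / 17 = 32.12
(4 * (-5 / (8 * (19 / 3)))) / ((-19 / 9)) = 135 / 722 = 0.19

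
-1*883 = -883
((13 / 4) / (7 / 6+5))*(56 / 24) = 91 / 74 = 1.23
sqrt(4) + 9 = 11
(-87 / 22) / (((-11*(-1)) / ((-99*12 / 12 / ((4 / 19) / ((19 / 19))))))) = 14877 / 88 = 169.06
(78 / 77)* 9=702 / 77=9.12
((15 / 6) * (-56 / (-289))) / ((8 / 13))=455 / 578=0.79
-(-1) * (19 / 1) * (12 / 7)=228 / 7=32.57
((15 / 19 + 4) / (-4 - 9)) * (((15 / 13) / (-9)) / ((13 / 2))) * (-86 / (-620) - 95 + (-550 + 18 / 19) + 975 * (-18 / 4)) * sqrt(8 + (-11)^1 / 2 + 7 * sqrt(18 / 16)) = -103722598 * sqrt(10 + 21 * sqrt(2)) / 5673837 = -115.18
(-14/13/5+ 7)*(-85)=-7497/13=-576.69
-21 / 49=-3 / 7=-0.43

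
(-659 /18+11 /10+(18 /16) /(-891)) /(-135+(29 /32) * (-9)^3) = 562516 /12603195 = 0.04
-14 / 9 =-1.56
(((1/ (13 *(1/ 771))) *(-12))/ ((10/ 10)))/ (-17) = 9252/ 221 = 41.86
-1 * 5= -5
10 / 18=5 / 9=0.56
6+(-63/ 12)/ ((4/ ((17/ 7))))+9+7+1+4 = 381/ 16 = 23.81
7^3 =343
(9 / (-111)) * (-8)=0.65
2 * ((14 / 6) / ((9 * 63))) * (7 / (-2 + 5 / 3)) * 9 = -14 / 9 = -1.56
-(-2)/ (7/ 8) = 16/ 7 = 2.29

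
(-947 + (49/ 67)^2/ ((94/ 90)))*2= -399385712/ 210983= -1892.98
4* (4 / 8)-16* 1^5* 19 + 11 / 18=-5425 / 18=-301.39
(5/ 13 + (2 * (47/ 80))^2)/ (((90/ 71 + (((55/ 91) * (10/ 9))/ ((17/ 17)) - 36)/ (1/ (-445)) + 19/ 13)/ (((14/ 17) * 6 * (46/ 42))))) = 3777408243/ 6217433303600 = 0.00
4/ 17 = 0.24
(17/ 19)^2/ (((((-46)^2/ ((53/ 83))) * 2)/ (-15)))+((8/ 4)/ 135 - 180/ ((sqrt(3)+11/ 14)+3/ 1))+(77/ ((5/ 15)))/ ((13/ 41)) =35280 * sqrt(3)/ 2221+330372373376065571/ 494261329072680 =695.93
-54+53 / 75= -3997 / 75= -53.29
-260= -260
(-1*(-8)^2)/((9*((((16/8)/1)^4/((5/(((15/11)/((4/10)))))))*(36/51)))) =-374/405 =-0.92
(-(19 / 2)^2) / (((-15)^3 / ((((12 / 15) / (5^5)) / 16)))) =361 / 843750000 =0.00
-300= -300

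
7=7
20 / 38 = 10 / 19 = 0.53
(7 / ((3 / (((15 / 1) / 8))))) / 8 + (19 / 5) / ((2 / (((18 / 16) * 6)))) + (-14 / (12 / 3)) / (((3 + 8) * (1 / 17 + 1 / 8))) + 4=275281 / 17600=15.64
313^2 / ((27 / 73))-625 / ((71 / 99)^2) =35886514342 / 136107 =263663.99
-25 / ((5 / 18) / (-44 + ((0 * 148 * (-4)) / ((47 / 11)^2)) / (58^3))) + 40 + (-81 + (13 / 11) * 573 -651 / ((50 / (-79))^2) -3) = 81620699 / 27500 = 2968.03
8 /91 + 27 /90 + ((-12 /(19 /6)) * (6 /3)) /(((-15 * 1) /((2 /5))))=0.59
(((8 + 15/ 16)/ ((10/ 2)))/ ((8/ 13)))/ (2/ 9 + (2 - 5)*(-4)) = 1521/ 6400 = 0.24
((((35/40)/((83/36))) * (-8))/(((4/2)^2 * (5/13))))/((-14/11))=1287/830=1.55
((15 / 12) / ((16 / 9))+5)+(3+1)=621 / 64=9.70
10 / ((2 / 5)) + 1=26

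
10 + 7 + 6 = 23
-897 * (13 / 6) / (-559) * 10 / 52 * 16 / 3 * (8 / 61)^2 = 29440 / 480009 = 0.06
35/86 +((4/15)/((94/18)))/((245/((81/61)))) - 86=-25852300483/302038450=-85.59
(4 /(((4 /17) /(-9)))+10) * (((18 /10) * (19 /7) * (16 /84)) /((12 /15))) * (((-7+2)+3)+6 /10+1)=16302 /245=66.54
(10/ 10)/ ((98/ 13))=13/ 98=0.13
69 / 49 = 1.41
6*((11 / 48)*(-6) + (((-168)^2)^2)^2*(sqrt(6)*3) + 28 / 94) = -1215 / 188 + 11422121062268141568*sqrt(6) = 27978368382853511068.68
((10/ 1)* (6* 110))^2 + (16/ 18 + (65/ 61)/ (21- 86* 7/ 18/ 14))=1602267514802/ 36783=43560000.95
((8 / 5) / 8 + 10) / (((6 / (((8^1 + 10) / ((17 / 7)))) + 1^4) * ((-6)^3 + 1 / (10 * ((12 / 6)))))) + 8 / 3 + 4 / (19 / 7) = 144694 / 35169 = 4.11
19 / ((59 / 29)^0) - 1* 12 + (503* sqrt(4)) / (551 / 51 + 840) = 355043 / 43391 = 8.18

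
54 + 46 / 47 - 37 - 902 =-41549 / 47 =-884.02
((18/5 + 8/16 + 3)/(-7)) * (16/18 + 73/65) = -2.04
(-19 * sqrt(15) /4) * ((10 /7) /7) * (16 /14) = -380 * sqrt(15) /343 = -4.29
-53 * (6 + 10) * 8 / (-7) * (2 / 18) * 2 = 13568 / 63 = 215.37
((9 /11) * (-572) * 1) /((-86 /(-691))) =-161694 /43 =-3760.33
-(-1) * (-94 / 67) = -94 / 67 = -1.40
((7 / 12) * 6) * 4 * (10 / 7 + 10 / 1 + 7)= 258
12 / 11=1.09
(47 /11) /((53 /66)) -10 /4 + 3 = 617 /106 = 5.82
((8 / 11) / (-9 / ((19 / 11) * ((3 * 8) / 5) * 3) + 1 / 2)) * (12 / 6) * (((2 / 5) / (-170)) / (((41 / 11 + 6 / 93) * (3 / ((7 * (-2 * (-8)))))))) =-1206272 / 4945725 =-0.24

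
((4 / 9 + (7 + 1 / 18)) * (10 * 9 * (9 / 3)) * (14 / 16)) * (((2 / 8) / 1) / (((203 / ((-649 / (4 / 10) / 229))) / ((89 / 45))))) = -12996225 / 425024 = -30.58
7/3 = 2.33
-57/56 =-1.02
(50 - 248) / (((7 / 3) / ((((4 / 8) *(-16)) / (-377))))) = -4752 / 2639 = -1.80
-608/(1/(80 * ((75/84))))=-304000/7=-43428.57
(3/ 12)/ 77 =1/ 308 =0.00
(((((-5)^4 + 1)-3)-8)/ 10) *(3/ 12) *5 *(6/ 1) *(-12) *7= -38745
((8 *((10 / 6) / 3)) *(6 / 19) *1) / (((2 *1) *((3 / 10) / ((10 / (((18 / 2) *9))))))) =0.29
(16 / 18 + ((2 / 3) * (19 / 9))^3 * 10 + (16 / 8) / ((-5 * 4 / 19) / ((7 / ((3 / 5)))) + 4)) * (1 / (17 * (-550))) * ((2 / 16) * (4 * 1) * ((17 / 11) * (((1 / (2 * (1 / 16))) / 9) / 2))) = -149833999 / 139326115500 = -0.00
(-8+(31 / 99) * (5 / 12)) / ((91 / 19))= -177631 / 108108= -1.64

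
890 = 890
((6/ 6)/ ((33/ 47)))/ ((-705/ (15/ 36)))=-1/ 1188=-0.00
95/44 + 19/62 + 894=1222779/1364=896.47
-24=-24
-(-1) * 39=39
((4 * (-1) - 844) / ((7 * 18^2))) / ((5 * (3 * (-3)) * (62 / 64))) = 6784 / 790965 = 0.01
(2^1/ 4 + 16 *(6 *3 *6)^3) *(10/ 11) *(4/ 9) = 806215700/ 99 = 8143592.93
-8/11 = -0.73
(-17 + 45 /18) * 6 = -87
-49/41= -1.20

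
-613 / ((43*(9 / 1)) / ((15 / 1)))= -3065 / 129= -23.76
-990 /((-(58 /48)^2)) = 570240 /841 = 678.05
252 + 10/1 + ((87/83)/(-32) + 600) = 2289385/2656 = 861.97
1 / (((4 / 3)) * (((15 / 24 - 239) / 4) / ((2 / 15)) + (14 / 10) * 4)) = -240 / 141233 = -0.00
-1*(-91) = 91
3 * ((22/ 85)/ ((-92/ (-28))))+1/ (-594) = 272473/ 1161270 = 0.23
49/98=1/2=0.50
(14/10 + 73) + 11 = 427/5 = 85.40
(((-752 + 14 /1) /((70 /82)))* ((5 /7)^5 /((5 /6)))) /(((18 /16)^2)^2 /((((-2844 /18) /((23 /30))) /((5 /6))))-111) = 19582009344000 /11269180408997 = 1.74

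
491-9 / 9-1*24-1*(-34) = 500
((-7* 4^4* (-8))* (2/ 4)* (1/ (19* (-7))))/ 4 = -256/ 19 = -13.47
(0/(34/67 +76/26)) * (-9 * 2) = 0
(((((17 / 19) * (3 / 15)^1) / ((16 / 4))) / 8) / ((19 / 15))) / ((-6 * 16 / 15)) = -255 / 369664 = -0.00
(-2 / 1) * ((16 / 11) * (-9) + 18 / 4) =189 / 11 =17.18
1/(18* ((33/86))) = 43/297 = 0.14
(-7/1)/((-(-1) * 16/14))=-49/8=-6.12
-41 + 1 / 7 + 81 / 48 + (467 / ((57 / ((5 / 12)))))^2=-22528673 / 818748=-27.52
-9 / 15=-3 / 5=-0.60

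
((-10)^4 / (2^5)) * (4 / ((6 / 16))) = 10000 / 3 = 3333.33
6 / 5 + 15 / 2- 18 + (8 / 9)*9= -13 / 10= -1.30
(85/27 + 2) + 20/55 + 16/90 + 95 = 149524/1485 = 100.69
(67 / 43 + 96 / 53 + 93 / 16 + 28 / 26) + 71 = 38519311 / 474032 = 81.26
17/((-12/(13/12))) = -221/144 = -1.53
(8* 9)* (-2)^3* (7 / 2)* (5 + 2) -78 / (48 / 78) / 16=-903675 / 64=-14119.92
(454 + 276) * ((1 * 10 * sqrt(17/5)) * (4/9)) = 5840 * sqrt(85)/9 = 5982.46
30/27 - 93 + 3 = -88.89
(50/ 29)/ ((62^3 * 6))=25/ 20734536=0.00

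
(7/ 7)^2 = 1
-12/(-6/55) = 110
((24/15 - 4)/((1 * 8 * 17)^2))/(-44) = 3/1017280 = 0.00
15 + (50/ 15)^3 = 1405/ 27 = 52.04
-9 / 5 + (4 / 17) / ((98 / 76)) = -6737 / 4165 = -1.62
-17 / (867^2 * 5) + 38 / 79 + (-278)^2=1349828719211 / 17465715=77284.48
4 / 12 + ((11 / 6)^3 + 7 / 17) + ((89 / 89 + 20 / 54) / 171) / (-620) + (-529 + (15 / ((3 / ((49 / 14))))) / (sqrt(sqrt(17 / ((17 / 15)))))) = -50813399383 / 97326360 + 7*15^(3 / 4) / 6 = -513.20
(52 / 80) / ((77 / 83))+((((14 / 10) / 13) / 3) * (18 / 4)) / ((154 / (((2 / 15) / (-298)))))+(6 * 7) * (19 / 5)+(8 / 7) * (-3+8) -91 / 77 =614617362 / 3728725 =164.83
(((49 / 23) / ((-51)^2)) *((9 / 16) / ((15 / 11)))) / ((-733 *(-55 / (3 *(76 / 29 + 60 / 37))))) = 27881 / 261396266150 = 0.00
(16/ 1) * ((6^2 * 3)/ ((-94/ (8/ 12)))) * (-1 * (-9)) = -5184/ 47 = -110.30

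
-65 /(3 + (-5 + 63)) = -65 /61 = -1.07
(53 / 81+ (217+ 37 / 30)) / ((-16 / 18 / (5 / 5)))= -177299 / 720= -246.25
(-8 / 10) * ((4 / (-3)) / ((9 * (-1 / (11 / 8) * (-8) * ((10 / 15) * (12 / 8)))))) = 11 / 540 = 0.02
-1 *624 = -624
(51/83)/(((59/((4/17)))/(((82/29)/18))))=164/426039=0.00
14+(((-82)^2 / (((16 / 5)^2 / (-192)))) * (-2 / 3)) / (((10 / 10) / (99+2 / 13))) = 108340632 / 13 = 8333894.77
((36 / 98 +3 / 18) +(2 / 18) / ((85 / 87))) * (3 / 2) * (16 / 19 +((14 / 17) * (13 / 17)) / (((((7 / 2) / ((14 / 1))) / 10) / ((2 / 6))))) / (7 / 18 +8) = 3695297856 / 3453372265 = 1.07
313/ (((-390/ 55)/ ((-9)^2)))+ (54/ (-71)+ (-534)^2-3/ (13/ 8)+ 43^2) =523206187/ 1846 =283426.97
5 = 5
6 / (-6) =-1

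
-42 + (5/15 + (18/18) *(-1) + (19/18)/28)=-21485/504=-42.63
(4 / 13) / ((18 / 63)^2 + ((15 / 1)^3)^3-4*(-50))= 196 / 24488420049327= 0.00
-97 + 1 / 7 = -678 / 7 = -96.86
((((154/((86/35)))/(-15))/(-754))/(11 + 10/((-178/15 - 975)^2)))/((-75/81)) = -1062993852459/1953765241221950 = -0.00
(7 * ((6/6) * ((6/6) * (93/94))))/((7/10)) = 465/47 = 9.89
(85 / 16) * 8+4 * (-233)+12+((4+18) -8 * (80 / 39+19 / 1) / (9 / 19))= -850145 / 702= -1211.03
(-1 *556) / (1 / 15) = -8340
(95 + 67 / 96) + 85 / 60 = 9323 / 96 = 97.11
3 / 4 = 0.75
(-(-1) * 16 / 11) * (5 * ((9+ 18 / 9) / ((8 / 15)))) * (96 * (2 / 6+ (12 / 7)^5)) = 3663854400 / 16807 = 217995.74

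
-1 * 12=-12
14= 14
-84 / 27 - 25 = -253 / 9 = -28.11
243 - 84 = 159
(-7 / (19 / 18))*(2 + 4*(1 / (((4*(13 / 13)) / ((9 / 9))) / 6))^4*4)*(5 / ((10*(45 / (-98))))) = 56938 / 95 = 599.35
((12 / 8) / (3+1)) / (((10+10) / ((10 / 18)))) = 0.01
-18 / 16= -9 / 8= -1.12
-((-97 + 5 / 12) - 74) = 170.58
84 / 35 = 12 / 5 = 2.40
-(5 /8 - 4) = 27 /8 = 3.38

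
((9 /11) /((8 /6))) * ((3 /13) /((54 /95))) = 285 /1144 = 0.25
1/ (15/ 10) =2/ 3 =0.67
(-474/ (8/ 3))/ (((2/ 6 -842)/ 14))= 2.96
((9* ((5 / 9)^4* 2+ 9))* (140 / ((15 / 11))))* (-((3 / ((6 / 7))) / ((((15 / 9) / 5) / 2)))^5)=-312141150244 / 9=-34682350027.11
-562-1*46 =-608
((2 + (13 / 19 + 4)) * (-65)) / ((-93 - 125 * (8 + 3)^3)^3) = 8255 / 87648782208649408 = 0.00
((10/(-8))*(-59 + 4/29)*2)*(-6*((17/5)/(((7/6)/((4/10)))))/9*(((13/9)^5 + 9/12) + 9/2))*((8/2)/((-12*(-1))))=-26360869273/59934735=-439.83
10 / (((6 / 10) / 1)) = 50 / 3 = 16.67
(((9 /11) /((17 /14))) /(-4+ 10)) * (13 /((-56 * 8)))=-39 /11968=-0.00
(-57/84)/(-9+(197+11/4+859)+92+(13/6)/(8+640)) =-18468/31073959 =-0.00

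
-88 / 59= -1.49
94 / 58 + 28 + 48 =2251 / 29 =77.62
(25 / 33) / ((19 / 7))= 175 / 627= 0.28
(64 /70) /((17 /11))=352 /595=0.59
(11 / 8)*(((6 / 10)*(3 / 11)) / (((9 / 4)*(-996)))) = -1 / 9960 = -0.00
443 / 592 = 0.75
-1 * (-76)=76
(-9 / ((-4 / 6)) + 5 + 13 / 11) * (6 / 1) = 1299 / 11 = 118.09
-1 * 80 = -80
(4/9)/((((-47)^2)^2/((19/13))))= 76/570922677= 0.00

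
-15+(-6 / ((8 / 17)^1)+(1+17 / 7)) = -681 / 28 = -24.32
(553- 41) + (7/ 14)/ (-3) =3071/ 6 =511.83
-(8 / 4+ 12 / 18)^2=-64 / 9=-7.11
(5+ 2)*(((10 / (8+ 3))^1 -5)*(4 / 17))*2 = -2520 / 187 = -13.48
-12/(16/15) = -45/4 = -11.25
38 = 38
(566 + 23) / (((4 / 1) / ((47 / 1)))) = 27683 / 4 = 6920.75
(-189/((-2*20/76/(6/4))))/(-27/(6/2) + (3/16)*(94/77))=-553014/9005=-61.41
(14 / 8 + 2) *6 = 45 / 2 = 22.50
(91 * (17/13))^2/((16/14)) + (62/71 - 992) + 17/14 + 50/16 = 11335663/994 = 11404.09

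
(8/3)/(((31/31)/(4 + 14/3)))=208/9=23.11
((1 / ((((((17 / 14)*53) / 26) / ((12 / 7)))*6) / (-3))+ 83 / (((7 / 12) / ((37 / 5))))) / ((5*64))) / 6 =2766061 / 5045600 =0.55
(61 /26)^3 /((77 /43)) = 9760183 /1353352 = 7.21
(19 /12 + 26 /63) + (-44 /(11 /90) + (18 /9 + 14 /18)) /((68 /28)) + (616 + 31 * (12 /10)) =10883599 /21420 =508.10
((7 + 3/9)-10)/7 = -8/21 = -0.38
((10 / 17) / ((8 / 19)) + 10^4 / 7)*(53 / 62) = 36075245 / 29512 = 1222.39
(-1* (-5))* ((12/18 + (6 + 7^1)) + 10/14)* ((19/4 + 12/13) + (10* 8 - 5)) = 3167225/546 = 5800.78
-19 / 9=-2.11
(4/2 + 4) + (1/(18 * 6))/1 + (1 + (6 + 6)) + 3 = 2377/108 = 22.01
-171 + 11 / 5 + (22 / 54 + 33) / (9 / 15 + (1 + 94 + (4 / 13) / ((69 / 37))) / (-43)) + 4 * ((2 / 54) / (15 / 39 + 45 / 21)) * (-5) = -8333817119 / 43907805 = -189.80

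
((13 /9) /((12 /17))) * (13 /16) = 2873 /1728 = 1.66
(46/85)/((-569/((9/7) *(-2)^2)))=-0.00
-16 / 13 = -1.23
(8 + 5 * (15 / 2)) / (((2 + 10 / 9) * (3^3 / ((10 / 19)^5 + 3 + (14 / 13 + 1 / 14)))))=1887654745 / 831969264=2.27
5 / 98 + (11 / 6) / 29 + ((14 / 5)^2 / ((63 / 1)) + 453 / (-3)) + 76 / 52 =-620553331 / 4156425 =-149.30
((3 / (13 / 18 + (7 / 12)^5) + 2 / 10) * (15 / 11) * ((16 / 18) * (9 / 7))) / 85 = 94295976 / 1286216855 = 0.07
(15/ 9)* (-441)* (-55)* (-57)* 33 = -76039425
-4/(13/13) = -4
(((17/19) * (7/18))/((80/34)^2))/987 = 4913/77155200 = 0.00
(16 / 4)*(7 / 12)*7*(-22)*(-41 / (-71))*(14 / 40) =-154693 / 2130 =-72.63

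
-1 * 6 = -6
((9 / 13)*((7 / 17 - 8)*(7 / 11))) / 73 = -0.05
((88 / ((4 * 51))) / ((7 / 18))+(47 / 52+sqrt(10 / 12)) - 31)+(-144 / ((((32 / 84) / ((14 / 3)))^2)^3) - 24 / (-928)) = -486607781.21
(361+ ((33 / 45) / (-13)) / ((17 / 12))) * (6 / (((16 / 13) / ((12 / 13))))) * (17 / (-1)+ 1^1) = -25989.13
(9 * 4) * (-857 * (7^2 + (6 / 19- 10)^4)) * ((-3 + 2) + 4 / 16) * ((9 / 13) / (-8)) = -240033114950715 / 13553384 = -17710198.05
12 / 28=3 / 7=0.43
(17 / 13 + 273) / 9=3566 / 117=30.48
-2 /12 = -0.17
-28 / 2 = -14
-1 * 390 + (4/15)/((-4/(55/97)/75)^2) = -13543665/37636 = -359.86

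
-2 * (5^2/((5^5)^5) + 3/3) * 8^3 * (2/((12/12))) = -24414062500000002048/11920928955078125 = -2048.00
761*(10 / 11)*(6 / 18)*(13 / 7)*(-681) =-22457110 / 77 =-291650.78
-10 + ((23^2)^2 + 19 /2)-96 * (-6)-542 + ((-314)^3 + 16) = -61358507 /2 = -30679253.50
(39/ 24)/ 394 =13/ 3152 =0.00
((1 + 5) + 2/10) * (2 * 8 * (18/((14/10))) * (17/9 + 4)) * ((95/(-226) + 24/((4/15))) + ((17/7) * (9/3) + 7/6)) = 12230754880/16611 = 736304.55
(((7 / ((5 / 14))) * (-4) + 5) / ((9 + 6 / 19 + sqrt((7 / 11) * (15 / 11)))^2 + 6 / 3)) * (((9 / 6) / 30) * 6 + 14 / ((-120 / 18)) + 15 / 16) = 1082926166322297 / 1476088877719600-40919213693259 * sqrt(105) / 2952177755439200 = 0.59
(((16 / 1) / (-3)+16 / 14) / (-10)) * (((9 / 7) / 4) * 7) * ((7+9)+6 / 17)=9174 / 595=15.42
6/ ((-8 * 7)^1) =-3/ 28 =-0.11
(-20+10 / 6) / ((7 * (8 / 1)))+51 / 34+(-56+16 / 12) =-8987 / 168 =-53.49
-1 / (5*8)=-1 / 40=-0.02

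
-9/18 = -1/2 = -0.50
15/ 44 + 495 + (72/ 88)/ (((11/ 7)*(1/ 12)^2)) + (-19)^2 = 450757/ 484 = 931.32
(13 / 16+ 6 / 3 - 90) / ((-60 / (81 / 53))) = 7533 / 3392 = 2.22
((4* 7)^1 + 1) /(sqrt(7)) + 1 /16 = 1 /16 + 29* sqrt(7) /7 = 11.02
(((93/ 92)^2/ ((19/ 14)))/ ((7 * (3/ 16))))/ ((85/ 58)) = 334428/ 854335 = 0.39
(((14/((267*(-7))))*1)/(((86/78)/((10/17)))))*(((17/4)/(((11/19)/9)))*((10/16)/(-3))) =18525/336776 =0.06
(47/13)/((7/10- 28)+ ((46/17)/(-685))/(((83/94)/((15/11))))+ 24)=-999397190/913902093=-1.09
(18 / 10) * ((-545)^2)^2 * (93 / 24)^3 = 4730898121144875 / 512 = 9240035392861.08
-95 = -95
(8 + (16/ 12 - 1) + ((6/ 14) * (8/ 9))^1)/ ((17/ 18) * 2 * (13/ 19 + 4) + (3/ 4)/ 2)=83448/ 88319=0.94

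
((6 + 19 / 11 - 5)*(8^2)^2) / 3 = 40960 / 11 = 3723.64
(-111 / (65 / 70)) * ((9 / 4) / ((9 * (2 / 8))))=-119.54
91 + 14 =105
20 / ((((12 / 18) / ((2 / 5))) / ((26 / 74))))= 156 / 37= 4.22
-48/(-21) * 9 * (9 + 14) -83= 390.14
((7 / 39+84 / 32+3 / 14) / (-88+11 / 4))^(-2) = 34665226596 / 43467649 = 797.49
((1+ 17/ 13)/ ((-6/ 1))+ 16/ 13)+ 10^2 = 1311/ 13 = 100.85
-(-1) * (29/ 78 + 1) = 107/ 78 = 1.37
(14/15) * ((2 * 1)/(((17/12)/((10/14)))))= 16/17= 0.94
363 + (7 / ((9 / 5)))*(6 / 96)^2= 836387 / 2304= 363.02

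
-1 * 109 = -109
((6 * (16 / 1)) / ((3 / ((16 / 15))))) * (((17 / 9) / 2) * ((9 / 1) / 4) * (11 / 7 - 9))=-56576 / 105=-538.82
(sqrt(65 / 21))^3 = 65 * sqrt(1365) / 441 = 5.45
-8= -8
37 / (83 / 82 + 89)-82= -602208 / 7381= -81.59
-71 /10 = -7.10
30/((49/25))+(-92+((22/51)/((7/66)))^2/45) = -76.33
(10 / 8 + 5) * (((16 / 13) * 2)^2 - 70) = -135075 / 338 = -399.63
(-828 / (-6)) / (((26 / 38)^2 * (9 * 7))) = 16606 / 3549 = 4.68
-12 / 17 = -0.71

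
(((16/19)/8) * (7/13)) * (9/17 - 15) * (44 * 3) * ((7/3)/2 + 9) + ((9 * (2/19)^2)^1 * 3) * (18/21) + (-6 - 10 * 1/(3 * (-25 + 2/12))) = -92057923982/83211583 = -1106.31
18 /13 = 1.38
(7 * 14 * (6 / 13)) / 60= 49 / 65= 0.75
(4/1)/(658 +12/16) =16/2635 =0.01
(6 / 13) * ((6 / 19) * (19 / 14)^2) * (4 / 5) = 684 / 3185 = 0.21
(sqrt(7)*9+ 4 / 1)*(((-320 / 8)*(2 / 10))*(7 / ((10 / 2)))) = -504*sqrt(7) / 5 - 224 / 5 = -311.49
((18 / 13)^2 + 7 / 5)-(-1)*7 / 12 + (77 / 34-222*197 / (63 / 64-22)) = 96783378209 / 46370220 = 2087.19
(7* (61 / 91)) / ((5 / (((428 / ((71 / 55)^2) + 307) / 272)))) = 173379507 / 89124880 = 1.95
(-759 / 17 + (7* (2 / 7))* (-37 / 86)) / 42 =-16633 / 15351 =-1.08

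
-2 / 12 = -1 / 6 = -0.17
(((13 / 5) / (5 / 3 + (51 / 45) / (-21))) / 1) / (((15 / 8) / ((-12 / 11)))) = -6552 / 6985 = -0.94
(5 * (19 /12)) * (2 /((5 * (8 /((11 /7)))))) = 209 /336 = 0.62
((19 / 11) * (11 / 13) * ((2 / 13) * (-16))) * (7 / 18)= -2128 / 1521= -1.40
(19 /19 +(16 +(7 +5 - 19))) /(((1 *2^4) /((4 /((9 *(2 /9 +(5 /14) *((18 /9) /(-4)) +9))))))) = 70 /2279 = 0.03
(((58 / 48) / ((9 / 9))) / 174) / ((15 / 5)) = 1 / 432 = 0.00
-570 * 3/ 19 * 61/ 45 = -122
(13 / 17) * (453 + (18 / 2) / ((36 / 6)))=11817 / 34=347.56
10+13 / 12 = 133 / 12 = 11.08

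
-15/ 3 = -5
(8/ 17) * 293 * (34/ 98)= 2344/ 49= 47.84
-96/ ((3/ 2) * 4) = -16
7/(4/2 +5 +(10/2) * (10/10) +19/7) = 49/103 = 0.48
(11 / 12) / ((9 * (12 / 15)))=55 / 432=0.13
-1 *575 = -575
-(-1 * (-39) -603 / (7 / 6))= 3345 / 7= 477.86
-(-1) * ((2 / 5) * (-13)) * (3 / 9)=-26 / 15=-1.73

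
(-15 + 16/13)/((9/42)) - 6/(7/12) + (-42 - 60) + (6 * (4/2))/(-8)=-97211/546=-178.04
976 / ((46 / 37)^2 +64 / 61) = 20376196 / 54173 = 376.13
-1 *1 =-1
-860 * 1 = -860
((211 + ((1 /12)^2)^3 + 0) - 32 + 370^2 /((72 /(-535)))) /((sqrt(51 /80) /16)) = -3036936996863* sqrt(255) /2379456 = -20381126.95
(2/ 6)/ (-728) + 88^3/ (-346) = -744167597/ 377832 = -1969.57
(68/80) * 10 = 17/2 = 8.50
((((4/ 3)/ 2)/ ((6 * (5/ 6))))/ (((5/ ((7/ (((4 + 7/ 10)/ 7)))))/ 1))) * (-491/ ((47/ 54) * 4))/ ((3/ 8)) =-1154832/ 11045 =-104.56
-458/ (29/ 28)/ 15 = -12824/ 435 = -29.48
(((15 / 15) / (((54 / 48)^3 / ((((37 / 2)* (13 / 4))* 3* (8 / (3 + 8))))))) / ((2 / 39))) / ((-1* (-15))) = 1600768 / 13365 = 119.77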